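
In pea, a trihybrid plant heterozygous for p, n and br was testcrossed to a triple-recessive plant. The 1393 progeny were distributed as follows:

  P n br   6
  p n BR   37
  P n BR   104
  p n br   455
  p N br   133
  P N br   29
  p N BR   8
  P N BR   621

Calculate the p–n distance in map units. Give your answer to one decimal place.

18.0 map units

The two most frequent reciprocal classes, P N BR and p n br, are the parental types, so the F1 was P N BR / p n br.
The two rarest classes, p N BR and P n br, are the double crossovers. Comparing them with the parentals, only the p allele has switched, so p is the middle locus and the order is n – p – br.
Crossovers in the n–p interval produce the single-crossover classes P n BR and p N br (104 + 133 = 237) plus the double crossovers (14).
RF(n–p) = (237 + 14) / 1393 = 251/1393 = 0.1802 → 18.0 map units.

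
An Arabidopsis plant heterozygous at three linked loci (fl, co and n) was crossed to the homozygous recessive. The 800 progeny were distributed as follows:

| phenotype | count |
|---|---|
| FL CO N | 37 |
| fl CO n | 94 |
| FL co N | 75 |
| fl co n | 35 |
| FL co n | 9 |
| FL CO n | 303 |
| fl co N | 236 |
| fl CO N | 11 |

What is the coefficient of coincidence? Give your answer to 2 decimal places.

0.92

The two most frequent reciprocal classes, FL CO n and fl co N, are the parental types, so the F1 was FL CO n / fl co N.
The two rarest classes, FL co n and fl CO N, are the double crossovers. Comparing them with the parentals, only the co allele has switched, so co is the middle locus and the order is fl – co – n.
fl–co: (169 + 20)/800 = 0.2362; co–n: (72 + 20)/800 = 0.1150.
Expected DCO frequency = 0.2362 × 0.1150 ≈ 0.02716; observed = 20/800 ≈ 0.02500.
Coefficient of coincidence = 0.02500/0.02716 ≈ 0.92.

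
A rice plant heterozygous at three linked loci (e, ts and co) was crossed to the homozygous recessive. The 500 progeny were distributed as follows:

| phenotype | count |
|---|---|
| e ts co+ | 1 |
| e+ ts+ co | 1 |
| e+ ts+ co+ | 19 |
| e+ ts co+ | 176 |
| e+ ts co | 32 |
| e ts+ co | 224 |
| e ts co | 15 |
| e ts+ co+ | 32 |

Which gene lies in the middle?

The two most frequent reciprocal classes, e+ ts co+ and e ts+ co, are the parental types, so the F1 was e+ ts co+ / e ts+ co.
The two rarest classes, e ts co+ and e+ ts+ co, are the double crossovers. Comparing them with the parentals, only the e allele has switched, so e is the middle locus and the order is ts – e – co.

e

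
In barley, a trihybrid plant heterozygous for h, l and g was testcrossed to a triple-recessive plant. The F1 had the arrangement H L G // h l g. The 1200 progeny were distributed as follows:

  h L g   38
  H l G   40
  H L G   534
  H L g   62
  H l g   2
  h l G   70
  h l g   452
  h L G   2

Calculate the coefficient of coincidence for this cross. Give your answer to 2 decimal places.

0.43

The two rarest classes, h L G and H l g, are the double crossovers. Comparing them with the parentals, only the h allele has switched, so h is the middle locus and the order is g – h – l.
g–h: (132 + 4)/1200 = 0.1133; h–l: (78 + 4)/1200 = 0.0683.
Expected DCO frequency = 0.1133 × 0.0683 ≈ 0.00774; observed = 4/1200 ≈ 0.00333.
Coefficient of coincidence = 0.00333/0.00774 ≈ 0.43.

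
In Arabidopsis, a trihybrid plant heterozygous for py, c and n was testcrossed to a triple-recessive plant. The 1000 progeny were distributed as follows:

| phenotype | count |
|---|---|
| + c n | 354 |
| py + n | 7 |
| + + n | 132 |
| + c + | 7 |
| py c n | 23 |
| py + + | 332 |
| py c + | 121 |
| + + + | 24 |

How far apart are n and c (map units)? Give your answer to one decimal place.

The two most frequent reciprocal classes, + c n and py + +, are the parental types, so the F1 was + c n / py + +.
The two rarest classes, + c + and py + n, are the double crossovers. Comparing them with the parentals, only the n allele has switched, so n is the middle locus and the order is py – n – c.
Crossovers in the n–c interval produce the single-crossover classes + + n and py c + (132 + 121 = 253) plus the double crossovers (14).
RF(n–c) = (253 + 14) / 1000 = 267/1000 = 0.2670 → 26.7 map units.

26.7 map units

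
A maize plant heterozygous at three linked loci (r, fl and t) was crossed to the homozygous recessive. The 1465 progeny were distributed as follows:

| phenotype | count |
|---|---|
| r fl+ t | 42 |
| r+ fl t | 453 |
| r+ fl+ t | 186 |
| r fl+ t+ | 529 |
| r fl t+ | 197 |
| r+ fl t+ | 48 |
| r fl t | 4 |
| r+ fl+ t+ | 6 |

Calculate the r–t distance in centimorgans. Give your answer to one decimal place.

6.8 centimorgans

The two most frequent reciprocal classes, r fl+ t+ and r+ fl t, are the parental types, so the F1 was r fl+ t+ / r+ fl t.
The two rarest classes, r+ fl+ t+ and r fl t, are the double crossovers. Comparing them with the parentals, only the r allele has switched, so r is the middle locus and the order is fl – r – t.
Crossovers in the r–t interval produce the single-crossover classes r fl+ t and r+ fl t+ (42 + 48 = 90) plus the double crossovers (10).
RF(r–t) = (90 + 10) / 1465 = 100/1465 = 0.0683 → 6.8 centimorgans.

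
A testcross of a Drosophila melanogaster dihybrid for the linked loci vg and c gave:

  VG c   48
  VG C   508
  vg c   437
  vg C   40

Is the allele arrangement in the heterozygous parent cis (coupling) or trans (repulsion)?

cis

The two most frequent classes are VG C (508) and vg c (437); these are the parental (non-recombinant) types.
So the F1 carried VG C on one chromosome and vg c on the other — the recessive alleles are on the same chromosome (cis / coupling).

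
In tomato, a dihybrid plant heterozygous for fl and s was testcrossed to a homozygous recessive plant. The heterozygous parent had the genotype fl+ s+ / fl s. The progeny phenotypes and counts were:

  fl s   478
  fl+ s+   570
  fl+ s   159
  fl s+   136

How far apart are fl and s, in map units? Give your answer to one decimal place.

The recombinant classes are fl+ s and fl s+: 159 + 136 = 295.
Recombination frequency = 295/1343 = 0.2197 ≈ 22.0%, i.e. 22.0 map units.

22.0 map units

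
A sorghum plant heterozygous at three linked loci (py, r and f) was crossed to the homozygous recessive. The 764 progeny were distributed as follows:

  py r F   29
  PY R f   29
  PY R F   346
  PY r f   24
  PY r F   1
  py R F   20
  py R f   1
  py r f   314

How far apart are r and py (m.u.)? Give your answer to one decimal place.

The two most frequent reciprocal classes, py r f and PY R F, are the parental types, so the F1 was py r f / PY R F.
The two rarest classes, py R f and PY r F, are the double crossovers. Comparing them with the parentals, only the r allele has switched, so r is the middle locus and the order is py – r – f.
Crossovers in the py–r interval produce the single-crossover classes PY r f and py R F (24 + 20 = 44) plus the double crossovers (2).
RF(py–r) = (44 + 2) / 764 = 46/764 = 0.0602 → 6.0 m.u.

6.0 m.u.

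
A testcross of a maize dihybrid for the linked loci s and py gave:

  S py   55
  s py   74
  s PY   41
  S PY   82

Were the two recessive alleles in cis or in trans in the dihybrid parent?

cis

The two most frequent classes are S PY (82) and s py (74); these are the parental (non-recombinant) types.
So the F1 carried S PY on one chromosome and s py on the other — the recessive alleles are on the same chromosome (cis / coupling).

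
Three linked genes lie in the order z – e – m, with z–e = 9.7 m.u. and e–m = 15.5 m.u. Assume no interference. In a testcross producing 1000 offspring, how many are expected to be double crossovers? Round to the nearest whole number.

15

Map distances give recombination frequencies of 0.097 and 0.155 for the two intervals.
With no interference, expected double-crossover frequency = 0.097 × 0.155 = 0.01503.
Expected number = 0.01503 × 1000 = 15.03 ≈ 15.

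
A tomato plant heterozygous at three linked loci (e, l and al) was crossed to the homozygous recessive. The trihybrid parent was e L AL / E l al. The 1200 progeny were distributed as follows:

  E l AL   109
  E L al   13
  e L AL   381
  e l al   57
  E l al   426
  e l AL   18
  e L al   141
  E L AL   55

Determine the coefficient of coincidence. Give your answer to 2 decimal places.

0.93

The two rarest classes, e l AL and E L al, are the double crossovers. Comparing them with the parentals, only the l allele has switched, so l is the middle locus and the order is al – l – e.
al–l: (250 + 31)/1200 = 0.2342; l–e: (112 + 31)/1200 = 0.1192.
Expected DCO frequency = 0.2342 × 0.1192 ≈ 0.02792; observed = 31/1200 ≈ 0.02583.
Coefficient of coincidence = 0.02583/0.02792 ≈ 0.93.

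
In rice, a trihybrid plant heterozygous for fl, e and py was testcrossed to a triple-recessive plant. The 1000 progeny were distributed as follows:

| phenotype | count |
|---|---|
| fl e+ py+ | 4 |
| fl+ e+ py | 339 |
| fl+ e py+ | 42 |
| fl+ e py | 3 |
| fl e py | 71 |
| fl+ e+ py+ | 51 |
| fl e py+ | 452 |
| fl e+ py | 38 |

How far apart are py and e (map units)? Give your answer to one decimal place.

12.9 map units

The two most frequent reciprocal classes, fl e py+ and fl+ e+ py, are the parental types, so the F1 was fl e py+ / fl+ e+ py.
The two rarest classes, fl e+ py+ and fl+ e py, are the double crossovers. Comparing them with the parentals, only the e allele has switched, so e is the middle locus and the order is py – e – fl.
Crossovers in the py–e interval produce the single-crossover classes fl e py and fl+ e+ py+ (71 + 51 = 122) plus the double crossovers (7).
RF(py–e) = (122 + 7) / 1000 = 129/1000 = 0.1290 → 12.9 map units.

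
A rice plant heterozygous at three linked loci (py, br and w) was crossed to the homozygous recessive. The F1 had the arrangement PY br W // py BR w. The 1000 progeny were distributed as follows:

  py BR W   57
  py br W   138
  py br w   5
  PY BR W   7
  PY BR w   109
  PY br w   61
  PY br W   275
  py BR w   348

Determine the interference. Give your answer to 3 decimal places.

0.644

The two rarest classes, PY BR W and py br w, are the double crossovers. Comparing them with the parentals, only the br allele has switched, so br is the middle locus and the order is w – br – py.
w–br: (118 + 12)/1000 = 0.1300; br–py: (247 + 12)/1000 = 0.2590.
Expected DCO frequency = 0.1300 × 0.2590 ≈ 0.03367; observed = 12/1000 ≈ 0.01200.
Coefficient of coincidence = 0.01200/0.03367 ≈ 0.356; interference = 1 − 0.356 = 0.644.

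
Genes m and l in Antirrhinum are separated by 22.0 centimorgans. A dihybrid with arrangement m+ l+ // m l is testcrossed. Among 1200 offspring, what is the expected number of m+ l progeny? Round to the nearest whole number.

A map distance of 22.0 centimorgans corresponds to a recombination frequency of 0.220.
The F1 is m+ l+ / m l, so m+ l is a recombinant gamete class with expected frequency r/2 = 0.220/2 = 0.1100.
Expected number = 0.1100 × 1200 = 132.00 ≈ 132.

132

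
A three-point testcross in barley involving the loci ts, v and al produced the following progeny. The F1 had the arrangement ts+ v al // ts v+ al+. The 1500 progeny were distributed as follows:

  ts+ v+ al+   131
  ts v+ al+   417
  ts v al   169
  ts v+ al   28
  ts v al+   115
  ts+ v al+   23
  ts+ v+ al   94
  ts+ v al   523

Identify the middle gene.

al

The two rarest classes, ts+ v al+ and ts v+ al, are the double crossovers. Comparing them with the parentals, only the al allele has switched, so al is the middle locus and the order is ts – al – v.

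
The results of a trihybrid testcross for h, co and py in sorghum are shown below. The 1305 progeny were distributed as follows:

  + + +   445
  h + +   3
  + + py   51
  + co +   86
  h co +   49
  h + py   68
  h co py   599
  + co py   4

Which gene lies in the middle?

The two most frequent reciprocal classes, h co py and + + +, are the parental types, so the F1 was h co py / + + +.
The two rarest classes, + co py and h + +, are the double crossovers. Comparing them with the parentals, only the h allele has switched, so h is the middle locus and the order is py – h – co.

h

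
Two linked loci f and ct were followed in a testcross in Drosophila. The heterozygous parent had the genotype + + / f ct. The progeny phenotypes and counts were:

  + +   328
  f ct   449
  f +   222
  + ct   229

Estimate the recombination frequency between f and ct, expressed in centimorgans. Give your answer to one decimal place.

36.7 centimorgans

The recombinant classes are + ct and f +: 229 + 222 = 451.
Recombination frequency = 451/1228 = 0.3673 ≈ 36.7%, i.e. 36.7 centimorgans.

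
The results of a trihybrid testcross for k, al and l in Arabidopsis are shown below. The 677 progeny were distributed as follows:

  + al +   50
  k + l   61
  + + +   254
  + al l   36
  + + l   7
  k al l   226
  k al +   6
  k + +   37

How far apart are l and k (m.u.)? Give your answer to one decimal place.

The two most frequent reciprocal classes, k al l and + + +, are the parental types, so the F1 was k al l / + + +.
The two rarest classes, k al + and + + l, are the double crossovers. Comparing them with the parentals, only the l allele has switched, so l is the middle locus and the order is al – l – k.
Crossovers in the l–k interval produce the single-crossover classes + al l and k + + (36 + 37 = 73) plus the double crossovers (13).
RF(l–k) = (73 + 13) / 677 = 86/677 = 0.1270 → 12.7 m.u.

12.7 m.u.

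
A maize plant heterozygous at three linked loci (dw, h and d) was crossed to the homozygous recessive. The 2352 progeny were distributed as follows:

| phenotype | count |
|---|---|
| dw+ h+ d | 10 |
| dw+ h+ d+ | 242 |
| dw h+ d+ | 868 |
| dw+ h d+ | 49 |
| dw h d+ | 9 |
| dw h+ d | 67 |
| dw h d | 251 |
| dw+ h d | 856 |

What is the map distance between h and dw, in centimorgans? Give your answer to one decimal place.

The two most frequent reciprocal classes, dw+ h d and dw h+ d+, are the parental types, so the F1 was dw+ h d / dw h+ d+.
The two rarest classes, dw+ h+ d and dw h d+, are the double crossovers. Comparing them with the parentals, only the h allele has switched, so h is the middle locus and the order is dw – h – d.
Crossovers in the dw–h interval produce the single-crossover classes dw h d and dw+ h+ d+ (251 + 242 = 493) plus the double crossovers (19).
RF(dw–h) = (493 + 19) / 2352 = 512/2352 = 0.2177 → 21.8 centimorgans.

21.8 centimorgans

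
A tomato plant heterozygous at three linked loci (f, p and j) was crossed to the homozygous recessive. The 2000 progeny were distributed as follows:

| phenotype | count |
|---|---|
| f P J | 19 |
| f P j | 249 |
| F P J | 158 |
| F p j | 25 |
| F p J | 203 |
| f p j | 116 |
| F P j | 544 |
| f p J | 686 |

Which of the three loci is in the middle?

The two most frequent reciprocal classes, F P j and f p J, are the parental types, so the F1 was F P j / f p J.
The two rarest classes, F p j and f P J, are the double crossovers. Comparing them with the parentals, only the p allele has switched, so p is the middle locus and the order is j – p – f.

p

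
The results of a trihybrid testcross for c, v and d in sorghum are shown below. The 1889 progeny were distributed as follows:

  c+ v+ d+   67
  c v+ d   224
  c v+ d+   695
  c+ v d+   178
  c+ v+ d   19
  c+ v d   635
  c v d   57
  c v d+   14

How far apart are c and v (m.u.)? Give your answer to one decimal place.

The two most frequent reciprocal classes, c v+ d+ and c+ v d, are the parental types, so the F1 was c v+ d+ / c+ v d.
The two rarest classes, c v d+ and c+ v+ d, are the double crossovers. Comparing them with the parentals, only the v allele has switched, so v is the middle locus and the order is d – v – c.
Crossovers in the v–c interval produce the single-crossover classes c+ v+ d+ and c v d (67 + 57 = 124) plus the double crossovers (33).
RF(v–c) = (124 + 33) / 1889 = 157/1889 = 0.0831 → 8.3 m.u.

8.3 m.u.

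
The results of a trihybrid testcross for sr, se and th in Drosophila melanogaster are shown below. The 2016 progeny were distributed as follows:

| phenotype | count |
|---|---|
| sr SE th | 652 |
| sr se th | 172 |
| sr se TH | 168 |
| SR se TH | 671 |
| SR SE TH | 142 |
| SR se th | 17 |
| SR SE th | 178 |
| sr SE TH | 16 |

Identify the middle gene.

th

The two most frequent reciprocal classes, sr SE th and SR se TH, are the parental types, so the F1 was sr SE th / SR se TH.
The two rarest classes, sr SE TH and SR se th, are the double crossovers. Comparing them with the parentals, only the th allele has switched, so th is the middle locus and the order is se – th – sr.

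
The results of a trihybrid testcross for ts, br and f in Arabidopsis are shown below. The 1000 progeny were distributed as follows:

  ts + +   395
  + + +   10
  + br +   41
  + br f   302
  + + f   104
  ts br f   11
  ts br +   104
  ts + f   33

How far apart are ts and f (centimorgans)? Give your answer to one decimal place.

The two most frequent reciprocal classes, + br f and ts + +, are the parental types, so the F1 was + br f / ts + +.
The two rarest classes, ts br f and + + +, are the double crossovers. Comparing them with the parentals, only the ts allele has switched, so ts is the middle locus and the order is f – ts – br.
Crossovers in the f–ts interval produce the single-crossover classes + br + and ts + f (41 + 33 = 74) plus the double crossovers (21).
RF(f–ts) = (74 + 21) / 1000 = 95/1000 = 0.0950 → 9.5 centimorgans.

9.5 centimorgans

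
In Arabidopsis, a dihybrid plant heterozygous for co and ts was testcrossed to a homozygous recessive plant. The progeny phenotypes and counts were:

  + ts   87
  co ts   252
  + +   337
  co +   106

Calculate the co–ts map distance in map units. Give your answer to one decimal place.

24.7 map units

The two most frequent classes, + + (337) and co ts (252), are the parental types, so the F1 was + + / co ts.
The recombinant classes are + ts and co +: 87 + 106 = 193.
Recombination frequency = 193/782 = 0.2468 ≈ 24.7%, i.e. 24.7 map units.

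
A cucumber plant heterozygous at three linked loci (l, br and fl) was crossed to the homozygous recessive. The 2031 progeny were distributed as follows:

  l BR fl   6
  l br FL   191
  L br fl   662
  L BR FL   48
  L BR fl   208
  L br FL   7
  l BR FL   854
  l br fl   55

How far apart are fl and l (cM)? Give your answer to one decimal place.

The two most frequent reciprocal classes, l BR FL and L br fl, are the parental types, so the F1 was l BR FL / L br fl.
The two rarest classes, l BR fl and L br FL, are the double crossovers. Comparing them with the parentals, only the fl allele has switched, so fl is the middle locus and the order is l – fl – br.
Crossovers in the l–fl interval produce the single-crossover classes L BR FL and l br fl (48 + 55 = 103) plus the double crossovers (13).
RF(l–fl) = (103 + 13) / 2031 = 116/2031 = 0.0571 → 5.7 cM.

5.7 cM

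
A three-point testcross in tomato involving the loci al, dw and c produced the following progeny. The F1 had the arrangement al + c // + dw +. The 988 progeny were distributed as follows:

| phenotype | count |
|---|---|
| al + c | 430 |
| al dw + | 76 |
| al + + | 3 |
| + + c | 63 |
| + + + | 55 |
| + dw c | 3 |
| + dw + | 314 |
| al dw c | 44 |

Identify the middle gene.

The two rarest classes, al + + and + dw c, are the double crossovers. Comparing them with the parentals, only the c allele has switched, so c is the middle locus and the order is al – c – dw.

c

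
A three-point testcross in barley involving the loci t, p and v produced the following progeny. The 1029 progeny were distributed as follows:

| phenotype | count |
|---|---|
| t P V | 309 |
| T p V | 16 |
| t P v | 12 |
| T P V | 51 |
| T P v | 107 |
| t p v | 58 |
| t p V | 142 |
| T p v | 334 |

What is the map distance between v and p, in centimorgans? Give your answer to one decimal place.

26.9 centimorgans

The two most frequent reciprocal classes, T p v and t P V, are the parental types, so the F1 was T p v / t P V.
The two rarest classes, T p V and t P v, are the double crossovers. Comparing them with the parentals, only the v allele has switched, so v is the middle locus and the order is t – v – p.
Crossovers in the v–p interval produce the single-crossover classes T P v and t p V (107 + 142 = 249) plus the double crossovers (28).
RF(v–p) = (249 + 28) / 1029 = 277/1029 = 0.2692 → 26.9 centimorgans.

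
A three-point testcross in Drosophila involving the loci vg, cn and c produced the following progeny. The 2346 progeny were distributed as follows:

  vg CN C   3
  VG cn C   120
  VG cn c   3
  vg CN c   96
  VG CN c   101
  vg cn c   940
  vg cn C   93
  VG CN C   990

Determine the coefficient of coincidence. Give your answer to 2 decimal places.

The two most frequent reciprocal classes, vg cn c and VG CN C, are the parental types, so the F1 was vg cn c / VG CN C.
The two rarest classes, VG cn c and vg CN C, are the double crossovers. Comparing them with the parentals, only the vg allele has switched, so vg is the middle locus and the order is c – vg – cn.
c–vg: (194 + 6)/2346 = 0.0853; vg–cn: (216 + 6)/2346 = 0.0946.
Expected DCO frequency = 0.0853 × 0.0946 ≈ 0.00807; observed = 6/2346 ≈ 0.00256.
Coefficient of coincidence = 0.00256/0.00807 ≈ 0.32.

0.32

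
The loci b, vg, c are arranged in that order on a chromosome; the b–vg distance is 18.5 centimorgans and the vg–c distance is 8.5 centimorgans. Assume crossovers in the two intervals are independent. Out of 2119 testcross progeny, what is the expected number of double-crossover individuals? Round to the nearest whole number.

Map distances give recombination frequencies of 0.185 and 0.085 for the two intervals.
With no interference, expected double-crossover frequency = 0.185 × 0.085 = 0.01572.
Expected number = 0.01572 × 2119 = 33.32 ≈ 33.

33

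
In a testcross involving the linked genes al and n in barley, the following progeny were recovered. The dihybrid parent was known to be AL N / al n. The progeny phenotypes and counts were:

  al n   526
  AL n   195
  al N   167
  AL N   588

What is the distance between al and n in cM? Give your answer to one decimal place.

24.5 cM

The recombinant classes are AL n and al N: 195 + 167 = 362.
Recombination frequency = 362/1476 = 0.2453 ≈ 24.5%, i.e. 24.5 cM.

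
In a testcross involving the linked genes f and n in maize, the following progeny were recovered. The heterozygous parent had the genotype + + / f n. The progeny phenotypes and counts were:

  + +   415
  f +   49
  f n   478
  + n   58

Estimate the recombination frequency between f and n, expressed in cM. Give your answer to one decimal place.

The recombinant classes are + n and f +: 58 + 49 = 107.
Recombination frequency = 107/1000 = 0.1070 ≈ 10.7%, i.e. 10.7 cM.

10.7 cM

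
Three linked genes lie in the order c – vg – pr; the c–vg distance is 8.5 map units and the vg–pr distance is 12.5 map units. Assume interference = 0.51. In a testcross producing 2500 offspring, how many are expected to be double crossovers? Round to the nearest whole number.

13

Map distances give recombination frequencies of 0.085 and 0.125 for the two intervals.
With interference 0.51 (so coincidence = 0.49), expected double-crossover frequency = 0.085 × 0.125 × 0.49 = 0.00521.
Expected number = 0.00521 × 2500 = 13.02 ≈ 13.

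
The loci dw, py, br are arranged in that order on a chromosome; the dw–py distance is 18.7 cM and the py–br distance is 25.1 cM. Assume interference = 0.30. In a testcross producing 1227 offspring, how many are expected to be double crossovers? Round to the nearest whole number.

40

Map distances give recombination frequencies of 0.187 and 0.251 for the two intervals.
With interference 0.30 (so coincidence = 0.70), expected double-crossover frequency = 0.187 × 0.251 × 0.70 = 0.03286.
Expected number = 0.03286 × 1227 = 40.31 ≈ 40.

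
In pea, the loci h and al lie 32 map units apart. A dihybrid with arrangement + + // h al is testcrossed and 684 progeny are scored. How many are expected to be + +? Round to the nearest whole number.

A map distance of 32 map units corresponds to a recombination frequency of 0.320.
The F1 is + + / h al, so + + is a parental gamete class with expected frequency (1 − r)/2 = 0.680/2 = 0.3400.
Expected number = 0.3400 × 684 = 232.56 ≈ 233.

233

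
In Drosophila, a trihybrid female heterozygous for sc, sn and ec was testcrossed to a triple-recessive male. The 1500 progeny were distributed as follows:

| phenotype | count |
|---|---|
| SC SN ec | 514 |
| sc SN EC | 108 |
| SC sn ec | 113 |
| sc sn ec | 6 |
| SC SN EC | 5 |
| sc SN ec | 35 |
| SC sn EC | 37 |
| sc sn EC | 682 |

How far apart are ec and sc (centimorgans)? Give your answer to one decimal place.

The two most frequent reciprocal classes, sc sn EC and SC SN ec, are the parental types, so the F1 was sc sn EC / SC SN ec.
The two rarest classes, sc sn ec and SC SN EC, are the double crossovers. Comparing them with the parentals, only the ec allele has switched, so ec is the middle locus and the order is sc – ec – sn.
Crossovers in the sc–ec interval produce the single-crossover classes SC sn EC and sc SN ec (37 + 35 = 72) plus the double crossovers (11).
RF(sc–ec) = (72 + 11) / 1500 = 83/1500 = 0.0553 → 5.5 centimorgans.

5.5 centimorgans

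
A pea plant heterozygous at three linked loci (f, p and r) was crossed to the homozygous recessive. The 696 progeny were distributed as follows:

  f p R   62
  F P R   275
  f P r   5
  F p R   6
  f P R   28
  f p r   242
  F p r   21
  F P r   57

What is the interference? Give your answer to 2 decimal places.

0.02

The two most frequent reciprocal classes, f p r and F P R, are the parental types, so the F1 was f p r / F P R.
The two rarest classes, f P r and F p R, are the double crossovers. Comparing them with the parentals, only the p allele has switched, so p is the middle locus and the order is r – p – f.
r–p: (119 + 11)/696 = 0.1868; p–f: (49 + 11)/696 = 0.0862.
Expected DCO frequency = 0.1868 × 0.0862 ≈ 0.01610; observed = 11/696 ≈ 0.01580.
Coefficient of coincidence = 0.01580/0.01610 ≈ 0.98; interference = 1 − 0.98 = 0.02.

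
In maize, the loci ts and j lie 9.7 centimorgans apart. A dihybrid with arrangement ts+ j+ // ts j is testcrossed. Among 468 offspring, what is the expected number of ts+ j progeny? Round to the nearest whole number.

A map distance of 9.7 centimorgans corresponds to a recombination frequency of 0.097.
The F1 is ts+ j+ / ts j, so ts+ j is a recombinant gamete class with expected frequency r/2 = 0.097/2 = 0.0485.
Expected number = 0.0485 × 468 = 22.70 ≈ 23.

23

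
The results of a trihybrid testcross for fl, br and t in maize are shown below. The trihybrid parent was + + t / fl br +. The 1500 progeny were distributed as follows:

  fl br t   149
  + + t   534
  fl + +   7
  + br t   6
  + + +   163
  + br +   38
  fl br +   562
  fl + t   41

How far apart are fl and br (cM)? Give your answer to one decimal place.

6.1 cM

The two rarest classes, + br t and fl + +, are the double crossovers. Comparing them with the parentals, only the br allele has switched, so br is the middle locus and the order is fl – br – t.
Crossovers in the fl–br interval produce the single-crossover classes fl + t and + br + (41 + 38 = 79) plus the double crossovers (13).
RF(fl–br) = (79 + 13) / 1500 = 92/1500 = 0.0613 → 6.1 cM.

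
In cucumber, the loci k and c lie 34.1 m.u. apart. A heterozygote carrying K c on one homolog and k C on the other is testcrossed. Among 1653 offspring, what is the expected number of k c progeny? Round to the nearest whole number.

282

A map distance of 34.1 m.u. corresponds to a recombination frequency of 0.341.
The F1 is K c / k C, so k c is a recombinant gamete class with expected frequency r/2 = 0.341/2 = 0.1705.
Expected number = 0.1705 × 1653 = 281.84 ≈ 282.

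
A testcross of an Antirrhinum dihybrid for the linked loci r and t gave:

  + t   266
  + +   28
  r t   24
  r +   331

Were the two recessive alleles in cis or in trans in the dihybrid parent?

trans

The two most frequent classes are + t (266) and r + (331); these are the parental (non-recombinant) types.
So the F1 carried + t on one chromosome and r + on the other — the recessive alleles are on opposite chromosomes (trans / repulsion).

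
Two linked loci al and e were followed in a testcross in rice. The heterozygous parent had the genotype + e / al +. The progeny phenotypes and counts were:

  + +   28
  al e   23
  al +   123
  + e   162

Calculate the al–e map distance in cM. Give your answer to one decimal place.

The recombinant classes are + + and al e: 28 + 23 = 51.
Recombination frequency = 51/336 = 0.1518 ≈ 15.2%, i.e. 15.2 cM.

15.2 cM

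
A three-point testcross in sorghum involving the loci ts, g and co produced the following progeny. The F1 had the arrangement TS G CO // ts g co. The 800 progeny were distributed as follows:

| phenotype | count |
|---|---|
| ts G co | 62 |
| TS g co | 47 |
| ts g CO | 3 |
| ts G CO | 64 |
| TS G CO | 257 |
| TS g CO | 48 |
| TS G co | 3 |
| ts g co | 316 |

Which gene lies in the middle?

The two rarest classes, TS G co and ts g CO, are the double crossovers. Comparing them with the parentals, only the co allele has switched, so co is the middle locus and the order is g – co – ts.

co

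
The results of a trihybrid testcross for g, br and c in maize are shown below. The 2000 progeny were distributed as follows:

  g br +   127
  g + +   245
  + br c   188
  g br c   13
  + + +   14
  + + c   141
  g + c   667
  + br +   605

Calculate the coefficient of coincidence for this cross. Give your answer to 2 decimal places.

The two most frequent reciprocal classes, g + c and + br +, are the parental types, so the F1 was g + c / + br +.
The two rarest classes, g br c and + + +, are the double crossovers. Comparing them with the parentals, only the br allele has switched, so br is the middle locus and the order is c – br – g.
c–br: (433 + 27)/2000 = 0.2300; br–g: (268 + 27)/2000 = 0.1475.
Expected DCO frequency = 0.2300 × 0.1475 ≈ 0.03392; observed = 27/2000 ≈ 0.01350.
Coefficient of coincidence = 0.01350/0.03392 ≈ 0.40.

0.40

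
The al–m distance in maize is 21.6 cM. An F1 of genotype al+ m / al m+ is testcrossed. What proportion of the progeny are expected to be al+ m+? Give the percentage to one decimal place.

A map distance of 21.6 cM corresponds to a recombination frequency of 0.216.
The F1 is al+ m / al m+, so al+ m+ is a recombinant gamete class with expected frequency r/2 = 0.216/2 = 0.1080.
That is 0.1080 = 10.8% of the progeny.

10.8%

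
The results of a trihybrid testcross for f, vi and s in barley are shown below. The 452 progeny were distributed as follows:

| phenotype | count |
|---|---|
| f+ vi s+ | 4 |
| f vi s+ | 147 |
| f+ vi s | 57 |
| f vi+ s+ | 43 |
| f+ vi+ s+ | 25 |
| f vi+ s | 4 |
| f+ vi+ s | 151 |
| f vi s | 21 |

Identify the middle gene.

The two most frequent reciprocal classes, f+ vi+ s and f vi s+, are the parental types, so the F1 was f+ vi+ s / f vi s+.
The two rarest classes, f vi+ s and f+ vi s+, are the double crossovers. Comparing them with the parentals, only the f allele has switched, so f is the middle locus and the order is vi – f – s.

f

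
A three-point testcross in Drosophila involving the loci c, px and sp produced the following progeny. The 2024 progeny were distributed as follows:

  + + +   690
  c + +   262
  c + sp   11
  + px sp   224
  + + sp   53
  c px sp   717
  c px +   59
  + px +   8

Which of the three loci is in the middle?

The two most frequent reciprocal classes, c px sp and + + +, are the parental types, so the F1 was c px sp / + + +.
The two rarest classes, c + sp and + px +, are the double crossovers. Comparing them with the parentals, only the px allele has switched, so px is the middle locus and the order is c – px – sp.

px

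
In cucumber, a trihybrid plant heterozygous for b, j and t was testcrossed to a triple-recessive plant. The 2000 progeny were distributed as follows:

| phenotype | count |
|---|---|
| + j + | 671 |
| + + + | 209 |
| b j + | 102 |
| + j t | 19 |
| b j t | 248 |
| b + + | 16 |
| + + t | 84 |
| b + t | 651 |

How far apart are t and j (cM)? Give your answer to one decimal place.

The two most frequent reciprocal classes, + j + and b + t, are the parental types, so the F1 was + j + / b + t.
The two rarest classes, + j t and b + +, are the double crossovers. Comparing them with the parentals, only the t allele has switched, so t is the middle locus and the order is b – t – j.
Crossovers in the t–j interval produce the single-crossover classes + + + and b j t (209 + 248 = 457) plus the double crossovers (35).
RF(t–j) = (457 + 35) / 2000 = 492/2000 = 0.2460 → 24.6 cM.

24.6 cM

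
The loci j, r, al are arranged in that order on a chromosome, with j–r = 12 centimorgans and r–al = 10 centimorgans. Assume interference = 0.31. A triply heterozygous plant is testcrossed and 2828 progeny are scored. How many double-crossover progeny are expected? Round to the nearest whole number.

Map distances give recombination frequencies of 0.120 and 0.100 for the two intervals.
With interference 0.31 (so coincidence = 0.69), expected double-crossover frequency = 0.120 × 0.100 × 0.69 = 0.00828.
Expected number = 0.00828 × 2828 = 23.42 ≈ 23.

23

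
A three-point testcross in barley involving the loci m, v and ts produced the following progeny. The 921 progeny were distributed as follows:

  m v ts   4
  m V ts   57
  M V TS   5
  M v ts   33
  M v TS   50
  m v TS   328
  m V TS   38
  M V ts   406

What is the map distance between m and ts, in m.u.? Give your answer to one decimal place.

The two most frequent reciprocal classes, M V ts and m v TS, are the parental types, so the F1 was M V ts / m v TS.
The two rarest classes, M V TS and m v ts, are the double crossovers. Comparing them with the parentals, only the ts allele has switched, so ts is the middle locus and the order is v – ts – m.
Crossovers in the ts–m interval produce the single-crossover classes m V ts and M v TS (57 + 50 = 107) plus the double crossovers (9).
RF(ts–m) = (107 + 9) / 921 = 116/921 = 0.1260 → 12.6 m.u.

12.6 m.u.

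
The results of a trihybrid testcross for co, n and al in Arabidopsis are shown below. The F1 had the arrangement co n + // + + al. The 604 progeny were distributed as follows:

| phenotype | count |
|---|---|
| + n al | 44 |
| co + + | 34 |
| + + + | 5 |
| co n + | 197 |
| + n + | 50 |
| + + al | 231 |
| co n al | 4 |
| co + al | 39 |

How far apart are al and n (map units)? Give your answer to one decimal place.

The two rarest classes, co n al and + + +, are the double crossovers. Comparing them with the parentals, only the al allele has switched, so al is the middle locus and the order is n – al – co.
Crossovers in the n–al interval produce the single-crossover classes co + + and + n al (34 + 44 = 78) plus the double crossovers (9).
RF(n–al) = (78 + 9) / 604 = 87/604 = 0.1440 → 14.4 map units.

14.4 map units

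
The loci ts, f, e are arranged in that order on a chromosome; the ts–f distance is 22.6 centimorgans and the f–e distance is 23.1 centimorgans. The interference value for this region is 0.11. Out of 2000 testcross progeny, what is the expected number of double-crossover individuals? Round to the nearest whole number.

Map distances give recombination frequencies of 0.226 and 0.231 for the two intervals.
With interference 0.11 (so coincidence = 0.89), expected double-crossover frequency = 0.226 × 0.231 × 0.89 = 0.04646.
Expected number = 0.04646 × 2000 = 92.93 ≈ 93.

93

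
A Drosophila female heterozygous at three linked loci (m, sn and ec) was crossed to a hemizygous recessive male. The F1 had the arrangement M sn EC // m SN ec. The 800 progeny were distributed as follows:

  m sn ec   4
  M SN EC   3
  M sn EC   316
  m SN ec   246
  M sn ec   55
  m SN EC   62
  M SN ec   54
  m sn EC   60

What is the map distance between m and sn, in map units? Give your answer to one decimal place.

15.1 map units

The two rarest classes, M SN EC and m sn ec, are the double crossovers. Comparing them with the parentals, only the sn allele has switched, so sn is the middle locus and the order is m – sn – ec.
Crossovers in the m–sn interval produce the single-crossover classes m sn EC and M SN ec (60 + 54 = 114) plus the double crossovers (7).
RF(m–sn) = (114 + 7) / 800 = 121/800 = 0.1512 → 15.1 map units.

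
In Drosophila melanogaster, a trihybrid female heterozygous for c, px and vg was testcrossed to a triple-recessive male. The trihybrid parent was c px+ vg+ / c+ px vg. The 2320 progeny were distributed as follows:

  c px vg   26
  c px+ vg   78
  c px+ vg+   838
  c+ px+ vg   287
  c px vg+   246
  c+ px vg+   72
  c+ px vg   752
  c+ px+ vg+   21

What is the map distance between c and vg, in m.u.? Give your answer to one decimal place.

The two rarest classes, c+ px+ vg+ and c px vg, are the double crossovers. Comparing them with the parentals, only the c allele has switched, so c is the middle locus and the order is vg – c – px.
Crossovers in the vg–c interval produce the single-crossover classes c px+ vg and c+ px vg+ (78 + 72 = 150) plus the double crossovers (47).
RF(vg–c) = (150 + 47) / 2320 = 197/2320 = 0.0849 → 8.5 m.u.

8.5 m.u.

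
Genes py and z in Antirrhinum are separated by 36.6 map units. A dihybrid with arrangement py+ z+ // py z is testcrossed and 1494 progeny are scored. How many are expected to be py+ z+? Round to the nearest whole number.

474

A map distance of 36.6 map units corresponds to a recombination frequency of 0.366.
The F1 is py+ z+ / py z, so py+ z+ is a parental gamete class with expected frequency (1 − r)/2 = 0.634/2 = 0.3170.
Expected number = 0.3170 × 1494 = 473.60 ≈ 474.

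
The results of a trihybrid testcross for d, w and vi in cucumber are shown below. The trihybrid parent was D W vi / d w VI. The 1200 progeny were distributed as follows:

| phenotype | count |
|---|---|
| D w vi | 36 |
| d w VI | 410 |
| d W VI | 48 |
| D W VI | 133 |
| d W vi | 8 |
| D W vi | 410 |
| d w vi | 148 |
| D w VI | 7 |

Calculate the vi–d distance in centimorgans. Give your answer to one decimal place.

24.7 centimorgans

The two rarest classes, d W vi and D w VI, are the double crossovers. Comparing them with the parentals, only the d allele has switched, so d is the middle locus and the order is w – d – vi.
Crossovers in the d–vi interval produce the single-crossover classes D W VI and d w vi (133 + 148 = 281) plus the double crossovers (15).
RF(d–vi) = (281 + 15) / 1200 = 296/1200 = 0.2467 → 24.7 centimorgans.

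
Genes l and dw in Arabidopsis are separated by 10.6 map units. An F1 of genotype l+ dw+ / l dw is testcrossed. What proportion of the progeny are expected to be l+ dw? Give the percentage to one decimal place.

A map distance of 10.6 map units corresponds to a recombination frequency of 0.106.
The F1 is l+ dw+ / l dw, so l+ dw is a recombinant gamete class with expected frequency r/2 = 0.106/2 = 0.0530.
That is 0.0530 = 5.3% of the progeny.

5.3%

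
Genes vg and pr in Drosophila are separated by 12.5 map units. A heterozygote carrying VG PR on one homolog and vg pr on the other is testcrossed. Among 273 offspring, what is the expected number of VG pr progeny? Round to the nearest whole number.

17

A map distance of 12.5 map units corresponds to a recombination frequency of 0.125.
The F1 is VG PR / vg pr, so VG pr is a recombinant gamete class with expected frequency r/2 = 0.125/2 = 0.0625.
Expected number = 0.0625 × 273 = 17.06 ≈ 17.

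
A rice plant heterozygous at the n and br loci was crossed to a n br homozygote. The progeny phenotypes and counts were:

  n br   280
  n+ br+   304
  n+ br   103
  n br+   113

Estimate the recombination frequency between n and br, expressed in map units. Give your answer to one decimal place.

27.0 map units

The two most frequent classes, n+ br+ (304) and n br (280), are the parental types, so the F1 was n+ br+ / n br.
The recombinant classes are n+ br and n br+: 103 + 113 = 216.
Recombination frequency = 216/800 = 0.2700 ≈ 27.0%, i.e. 27.0 map units.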